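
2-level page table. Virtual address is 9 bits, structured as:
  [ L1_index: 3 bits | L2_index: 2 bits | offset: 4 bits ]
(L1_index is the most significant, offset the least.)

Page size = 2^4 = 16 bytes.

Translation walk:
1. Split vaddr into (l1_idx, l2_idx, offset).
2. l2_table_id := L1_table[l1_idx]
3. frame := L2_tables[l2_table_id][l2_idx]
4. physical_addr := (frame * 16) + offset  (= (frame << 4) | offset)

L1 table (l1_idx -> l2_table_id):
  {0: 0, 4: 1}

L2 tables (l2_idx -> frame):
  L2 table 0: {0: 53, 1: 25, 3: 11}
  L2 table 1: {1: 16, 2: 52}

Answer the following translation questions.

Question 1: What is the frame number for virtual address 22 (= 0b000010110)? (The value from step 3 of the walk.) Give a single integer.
Answer: 25

Derivation:
vaddr = 22: l1_idx=0, l2_idx=1
L1[0] = 0; L2[0][1] = 25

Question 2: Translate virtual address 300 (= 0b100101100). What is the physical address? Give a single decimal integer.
vaddr = 300 = 0b100101100
Split: l1_idx=4, l2_idx=2, offset=12
L1[4] = 1
L2[1][2] = 52
paddr = 52 * 16 + 12 = 844

Answer: 844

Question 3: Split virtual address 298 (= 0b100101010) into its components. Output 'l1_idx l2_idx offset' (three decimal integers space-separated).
Answer: 4 2 10

Derivation:
vaddr = 298 = 0b100101010
  top 3 bits -> l1_idx = 4
  next 2 bits -> l2_idx = 2
  bottom 4 bits -> offset = 10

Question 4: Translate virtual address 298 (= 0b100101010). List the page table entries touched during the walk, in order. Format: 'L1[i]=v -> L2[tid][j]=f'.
vaddr = 298 = 0b100101010
Split: l1_idx=4, l2_idx=2, offset=10

Answer: L1[4]=1 -> L2[1][2]=52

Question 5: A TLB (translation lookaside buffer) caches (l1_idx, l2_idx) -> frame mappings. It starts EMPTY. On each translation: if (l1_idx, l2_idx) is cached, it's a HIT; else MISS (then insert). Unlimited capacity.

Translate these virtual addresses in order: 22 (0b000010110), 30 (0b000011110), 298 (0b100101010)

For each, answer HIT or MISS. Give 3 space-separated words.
vaddr=22: (0,1) not in TLB -> MISS, insert
vaddr=30: (0,1) in TLB -> HIT
vaddr=298: (4,2) not in TLB -> MISS, insert

Answer: MISS HIT MISS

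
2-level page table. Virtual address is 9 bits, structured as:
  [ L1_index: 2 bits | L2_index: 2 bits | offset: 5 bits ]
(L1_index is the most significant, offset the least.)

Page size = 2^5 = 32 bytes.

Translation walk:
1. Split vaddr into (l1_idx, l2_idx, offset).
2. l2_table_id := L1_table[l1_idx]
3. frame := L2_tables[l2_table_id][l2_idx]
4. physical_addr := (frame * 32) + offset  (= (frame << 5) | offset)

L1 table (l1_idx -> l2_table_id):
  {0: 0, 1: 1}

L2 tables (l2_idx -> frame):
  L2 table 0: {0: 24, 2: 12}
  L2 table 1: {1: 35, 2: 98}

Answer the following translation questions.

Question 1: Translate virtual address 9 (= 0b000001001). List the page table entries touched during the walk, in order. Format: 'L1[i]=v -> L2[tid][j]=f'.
Answer: L1[0]=0 -> L2[0][0]=24

Derivation:
vaddr = 9 = 0b000001001
Split: l1_idx=0, l2_idx=0, offset=9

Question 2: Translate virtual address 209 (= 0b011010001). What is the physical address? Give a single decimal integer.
vaddr = 209 = 0b011010001
Split: l1_idx=1, l2_idx=2, offset=17
L1[1] = 1
L2[1][2] = 98
paddr = 98 * 32 + 17 = 3153

Answer: 3153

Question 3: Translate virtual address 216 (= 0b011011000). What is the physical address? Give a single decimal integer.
Answer: 3160

Derivation:
vaddr = 216 = 0b011011000
Split: l1_idx=1, l2_idx=2, offset=24
L1[1] = 1
L2[1][2] = 98
paddr = 98 * 32 + 24 = 3160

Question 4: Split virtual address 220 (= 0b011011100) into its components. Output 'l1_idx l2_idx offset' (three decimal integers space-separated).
Answer: 1 2 28

Derivation:
vaddr = 220 = 0b011011100
  top 2 bits -> l1_idx = 1
  next 2 bits -> l2_idx = 2
  bottom 5 bits -> offset = 28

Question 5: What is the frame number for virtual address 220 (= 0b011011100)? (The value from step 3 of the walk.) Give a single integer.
Answer: 98

Derivation:
vaddr = 220: l1_idx=1, l2_idx=2
L1[1] = 1; L2[1][2] = 98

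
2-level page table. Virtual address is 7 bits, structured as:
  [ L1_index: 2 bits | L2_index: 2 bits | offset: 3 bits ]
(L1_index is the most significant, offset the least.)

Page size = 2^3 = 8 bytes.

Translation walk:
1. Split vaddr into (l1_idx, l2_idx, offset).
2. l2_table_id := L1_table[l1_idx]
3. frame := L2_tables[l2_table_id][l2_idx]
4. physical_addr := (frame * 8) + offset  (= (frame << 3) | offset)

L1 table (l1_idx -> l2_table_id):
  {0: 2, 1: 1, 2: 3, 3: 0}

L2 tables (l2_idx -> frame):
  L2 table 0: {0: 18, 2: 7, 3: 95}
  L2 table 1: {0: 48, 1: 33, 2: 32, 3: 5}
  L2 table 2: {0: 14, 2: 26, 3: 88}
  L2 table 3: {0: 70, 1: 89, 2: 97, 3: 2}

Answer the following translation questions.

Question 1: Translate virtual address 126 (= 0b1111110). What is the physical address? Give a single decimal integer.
Answer: 766

Derivation:
vaddr = 126 = 0b1111110
Split: l1_idx=3, l2_idx=3, offset=6
L1[3] = 0
L2[0][3] = 95
paddr = 95 * 8 + 6 = 766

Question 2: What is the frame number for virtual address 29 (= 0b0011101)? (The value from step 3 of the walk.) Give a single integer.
Answer: 88

Derivation:
vaddr = 29: l1_idx=0, l2_idx=3
L1[0] = 2; L2[2][3] = 88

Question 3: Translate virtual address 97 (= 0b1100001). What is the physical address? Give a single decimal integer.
Answer: 145

Derivation:
vaddr = 97 = 0b1100001
Split: l1_idx=3, l2_idx=0, offset=1
L1[3] = 0
L2[0][0] = 18
paddr = 18 * 8 + 1 = 145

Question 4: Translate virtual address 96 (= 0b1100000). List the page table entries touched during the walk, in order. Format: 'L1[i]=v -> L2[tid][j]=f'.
vaddr = 96 = 0b1100000
Split: l1_idx=3, l2_idx=0, offset=0

Answer: L1[3]=0 -> L2[0][0]=18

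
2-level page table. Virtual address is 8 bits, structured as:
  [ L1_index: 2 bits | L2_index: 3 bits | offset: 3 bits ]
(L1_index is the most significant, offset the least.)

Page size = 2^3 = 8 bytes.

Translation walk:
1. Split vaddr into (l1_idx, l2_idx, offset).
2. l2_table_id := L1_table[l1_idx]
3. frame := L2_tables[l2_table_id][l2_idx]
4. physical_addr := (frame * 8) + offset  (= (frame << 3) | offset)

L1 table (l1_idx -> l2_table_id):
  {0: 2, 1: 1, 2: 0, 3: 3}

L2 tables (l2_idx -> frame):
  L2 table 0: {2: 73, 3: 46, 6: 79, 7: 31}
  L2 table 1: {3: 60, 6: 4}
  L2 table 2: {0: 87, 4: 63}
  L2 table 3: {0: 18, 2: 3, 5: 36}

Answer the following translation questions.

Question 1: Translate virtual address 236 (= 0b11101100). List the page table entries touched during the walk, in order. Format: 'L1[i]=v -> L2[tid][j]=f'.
vaddr = 236 = 0b11101100
Split: l1_idx=3, l2_idx=5, offset=4

Answer: L1[3]=3 -> L2[3][5]=36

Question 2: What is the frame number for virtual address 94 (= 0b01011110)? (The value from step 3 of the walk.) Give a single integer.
Answer: 60

Derivation:
vaddr = 94: l1_idx=1, l2_idx=3
L1[1] = 1; L2[1][3] = 60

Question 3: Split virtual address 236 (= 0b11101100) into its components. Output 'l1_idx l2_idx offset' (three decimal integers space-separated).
Answer: 3 5 4

Derivation:
vaddr = 236 = 0b11101100
  top 2 bits -> l1_idx = 3
  next 3 bits -> l2_idx = 5
  bottom 3 bits -> offset = 4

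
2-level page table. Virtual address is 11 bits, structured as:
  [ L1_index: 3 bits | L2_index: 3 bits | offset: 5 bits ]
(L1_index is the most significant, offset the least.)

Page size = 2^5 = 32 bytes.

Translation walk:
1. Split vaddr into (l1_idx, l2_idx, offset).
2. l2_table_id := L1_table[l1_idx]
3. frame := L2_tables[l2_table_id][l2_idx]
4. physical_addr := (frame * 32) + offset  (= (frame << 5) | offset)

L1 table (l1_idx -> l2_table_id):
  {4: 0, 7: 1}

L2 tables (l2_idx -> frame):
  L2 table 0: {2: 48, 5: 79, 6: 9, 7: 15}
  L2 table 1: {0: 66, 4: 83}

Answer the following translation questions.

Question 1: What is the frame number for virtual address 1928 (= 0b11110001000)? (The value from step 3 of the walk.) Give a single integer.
Answer: 83

Derivation:
vaddr = 1928: l1_idx=7, l2_idx=4
L1[7] = 1; L2[1][4] = 83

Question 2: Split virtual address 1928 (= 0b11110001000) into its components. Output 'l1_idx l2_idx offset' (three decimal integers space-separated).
vaddr = 1928 = 0b11110001000
  top 3 bits -> l1_idx = 7
  next 3 bits -> l2_idx = 4
  bottom 5 bits -> offset = 8

Answer: 7 4 8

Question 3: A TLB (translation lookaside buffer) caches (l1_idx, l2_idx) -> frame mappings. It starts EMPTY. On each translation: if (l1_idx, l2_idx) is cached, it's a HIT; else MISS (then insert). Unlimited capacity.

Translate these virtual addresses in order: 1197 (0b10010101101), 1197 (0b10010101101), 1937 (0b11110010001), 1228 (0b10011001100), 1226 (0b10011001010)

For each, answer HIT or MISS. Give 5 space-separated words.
Answer: MISS HIT MISS MISS HIT

Derivation:
vaddr=1197: (4,5) not in TLB -> MISS, insert
vaddr=1197: (4,5) in TLB -> HIT
vaddr=1937: (7,4) not in TLB -> MISS, insert
vaddr=1228: (4,6) not in TLB -> MISS, insert
vaddr=1226: (4,6) in TLB -> HIT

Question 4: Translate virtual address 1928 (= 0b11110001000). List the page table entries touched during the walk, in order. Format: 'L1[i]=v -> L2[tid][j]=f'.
Answer: L1[7]=1 -> L2[1][4]=83

Derivation:
vaddr = 1928 = 0b11110001000
Split: l1_idx=7, l2_idx=4, offset=8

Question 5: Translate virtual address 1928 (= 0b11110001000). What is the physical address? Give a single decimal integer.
Answer: 2664

Derivation:
vaddr = 1928 = 0b11110001000
Split: l1_idx=7, l2_idx=4, offset=8
L1[7] = 1
L2[1][4] = 83
paddr = 83 * 32 + 8 = 2664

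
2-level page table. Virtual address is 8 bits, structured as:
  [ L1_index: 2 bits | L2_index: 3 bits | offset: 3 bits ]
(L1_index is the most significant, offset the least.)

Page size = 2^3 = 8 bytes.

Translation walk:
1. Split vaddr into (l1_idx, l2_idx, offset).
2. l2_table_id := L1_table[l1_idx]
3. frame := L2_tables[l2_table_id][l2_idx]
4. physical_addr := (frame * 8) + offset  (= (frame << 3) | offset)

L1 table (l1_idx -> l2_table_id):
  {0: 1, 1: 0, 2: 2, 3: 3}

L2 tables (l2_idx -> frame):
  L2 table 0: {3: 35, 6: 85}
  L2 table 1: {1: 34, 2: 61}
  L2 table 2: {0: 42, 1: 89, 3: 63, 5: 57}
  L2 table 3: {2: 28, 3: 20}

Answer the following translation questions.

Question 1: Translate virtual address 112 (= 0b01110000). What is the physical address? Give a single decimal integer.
vaddr = 112 = 0b01110000
Split: l1_idx=1, l2_idx=6, offset=0
L1[1] = 0
L2[0][6] = 85
paddr = 85 * 8 + 0 = 680

Answer: 680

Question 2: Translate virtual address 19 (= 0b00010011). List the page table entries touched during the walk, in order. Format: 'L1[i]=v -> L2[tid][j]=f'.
vaddr = 19 = 0b00010011
Split: l1_idx=0, l2_idx=2, offset=3

Answer: L1[0]=1 -> L2[1][2]=61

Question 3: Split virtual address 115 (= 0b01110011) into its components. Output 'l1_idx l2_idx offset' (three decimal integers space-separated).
vaddr = 115 = 0b01110011
  top 2 bits -> l1_idx = 1
  next 3 bits -> l2_idx = 6
  bottom 3 bits -> offset = 3

Answer: 1 6 3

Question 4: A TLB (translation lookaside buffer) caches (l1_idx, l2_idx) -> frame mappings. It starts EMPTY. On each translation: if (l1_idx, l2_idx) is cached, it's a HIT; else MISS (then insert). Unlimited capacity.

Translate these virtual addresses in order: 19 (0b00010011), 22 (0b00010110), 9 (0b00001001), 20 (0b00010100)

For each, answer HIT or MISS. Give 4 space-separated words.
Answer: MISS HIT MISS HIT

Derivation:
vaddr=19: (0,2) not in TLB -> MISS, insert
vaddr=22: (0,2) in TLB -> HIT
vaddr=9: (0,1) not in TLB -> MISS, insert
vaddr=20: (0,2) in TLB -> HIT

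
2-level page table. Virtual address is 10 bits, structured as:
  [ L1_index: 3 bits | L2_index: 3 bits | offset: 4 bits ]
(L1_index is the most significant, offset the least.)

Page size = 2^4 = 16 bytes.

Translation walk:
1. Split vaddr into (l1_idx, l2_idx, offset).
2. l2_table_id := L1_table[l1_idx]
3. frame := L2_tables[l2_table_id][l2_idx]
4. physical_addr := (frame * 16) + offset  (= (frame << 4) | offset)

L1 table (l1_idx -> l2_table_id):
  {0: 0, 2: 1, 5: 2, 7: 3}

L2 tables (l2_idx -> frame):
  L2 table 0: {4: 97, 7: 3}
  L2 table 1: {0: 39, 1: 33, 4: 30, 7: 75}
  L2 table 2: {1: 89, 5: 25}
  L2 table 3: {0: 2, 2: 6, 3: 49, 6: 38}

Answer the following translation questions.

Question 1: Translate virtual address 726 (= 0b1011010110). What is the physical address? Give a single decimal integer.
vaddr = 726 = 0b1011010110
Split: l1_idx=5, l2_idx=5, offset=6
L1[5] = 2
L2[2][5] = 25
paddr = 25 * 16 + 6 = 406

Answer: 406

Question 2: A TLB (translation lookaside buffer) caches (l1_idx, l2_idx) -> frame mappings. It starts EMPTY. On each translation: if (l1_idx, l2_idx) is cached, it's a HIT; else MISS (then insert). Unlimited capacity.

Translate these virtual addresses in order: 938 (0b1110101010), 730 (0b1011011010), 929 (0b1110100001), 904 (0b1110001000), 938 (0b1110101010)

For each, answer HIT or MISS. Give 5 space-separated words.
Answer: MISS MISS HIT MISS HIT

Derivation:
vaddr=938: (7,2) not in TLB -> MISS, insert
vaddr=730: (5,5) not in TLB -> MISS, insert
vaddr=929: (7,2) in TLB -> HIT
vaddr=904: (7,0) not in TLB -> MISS, insert
vaddr=938: (7,2) in TLB -> HIT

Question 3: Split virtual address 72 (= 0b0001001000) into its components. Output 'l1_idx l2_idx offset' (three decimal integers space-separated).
Answer: 0 4 8

Derivation:
vaddr = 72 = 0b0001001000
  top 3 bits -> l1_idx = 0
  next 3 bits -> l2_idx = 4
  bottom 4 bits -> offset = 8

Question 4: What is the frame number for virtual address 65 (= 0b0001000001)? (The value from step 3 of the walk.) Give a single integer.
vaddr = 65: l1_idx=0, l2_idx=4
L1[0] = 0; L2[0][4] = 97

Answer: 97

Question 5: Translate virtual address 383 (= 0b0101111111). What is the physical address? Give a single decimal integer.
vaddr = 383 = 0b0101111111
Split: l1_idx=2, l2_idx=7, offset=15
L1[2] = 1
L2[1][7] = 75
paddr = 75 * 16 + 15 = 1215

Answer: 1215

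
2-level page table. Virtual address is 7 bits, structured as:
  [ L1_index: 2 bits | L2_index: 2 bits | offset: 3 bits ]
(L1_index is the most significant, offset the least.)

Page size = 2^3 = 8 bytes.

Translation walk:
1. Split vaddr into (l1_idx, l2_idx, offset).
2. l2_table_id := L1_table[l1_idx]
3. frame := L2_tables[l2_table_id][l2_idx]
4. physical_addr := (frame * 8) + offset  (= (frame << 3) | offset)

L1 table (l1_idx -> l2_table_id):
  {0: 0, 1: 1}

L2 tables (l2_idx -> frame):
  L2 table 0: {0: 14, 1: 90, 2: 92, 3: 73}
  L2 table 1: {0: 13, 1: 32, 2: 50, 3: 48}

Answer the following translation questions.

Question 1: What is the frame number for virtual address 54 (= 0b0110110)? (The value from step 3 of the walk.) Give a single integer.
Answer: 50

Derivation:
vaddr = 54: l1_idx=1, l2_idx=2
L1[1] = 1; L2[1][2] = 50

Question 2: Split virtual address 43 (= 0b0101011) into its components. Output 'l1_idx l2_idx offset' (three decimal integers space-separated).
Answer: 1 1 3

Derivation:
vaddr = 43 = 0b0101011
  top 2 bits -> l1_idx = 1
  next 2 bits -> l2_idx = 1
  bottom 3 bits -> offset = 3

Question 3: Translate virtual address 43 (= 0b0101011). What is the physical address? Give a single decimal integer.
vaddr = 43 = 0b0101011
Split: l1_idx=1, l2_idx=1, offset=3
L1[1] = 1
L2[1][1] = 32
paddr = 32 * 8 + 3 = 259

Answer: 259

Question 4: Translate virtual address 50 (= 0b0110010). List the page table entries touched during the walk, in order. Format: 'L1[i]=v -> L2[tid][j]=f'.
vaddr = 50 = 0b0110010
Split: l1_idx=1, l2_idx=2, offset=2

Answer: L1[1]=1 -> L2[1][2]=50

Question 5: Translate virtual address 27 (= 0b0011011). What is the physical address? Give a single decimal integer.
vaddr = 27 = 0b0011011
Split: l1_idx=0, l2_idx=3, offset=3
L1[0] = 0
L2[0][3] = 73
paddr = 73 * 8 + 3 = 587

Answer: 587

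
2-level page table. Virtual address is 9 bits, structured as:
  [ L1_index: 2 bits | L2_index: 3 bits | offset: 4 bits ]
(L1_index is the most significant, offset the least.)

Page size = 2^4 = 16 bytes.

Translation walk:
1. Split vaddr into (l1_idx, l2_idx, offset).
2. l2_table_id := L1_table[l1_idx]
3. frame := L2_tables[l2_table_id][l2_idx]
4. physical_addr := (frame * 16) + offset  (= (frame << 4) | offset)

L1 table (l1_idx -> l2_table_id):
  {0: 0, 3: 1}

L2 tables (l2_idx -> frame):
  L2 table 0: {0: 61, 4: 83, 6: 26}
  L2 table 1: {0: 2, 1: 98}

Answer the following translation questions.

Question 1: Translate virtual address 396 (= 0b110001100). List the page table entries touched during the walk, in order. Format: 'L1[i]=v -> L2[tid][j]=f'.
vaddr = 396 = 0b110001100
Split: l1_idx=3, l2_idx=0, offset=12

Answer: L1[3]=1 -> L2[1][0]=2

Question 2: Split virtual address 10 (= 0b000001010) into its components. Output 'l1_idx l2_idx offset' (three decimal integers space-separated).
vaddr = 10 = 0b000001010
  top 2 bits -> l1_idx = 0
  next 3 bits -> l2_idx = 0
  bottom 4 bits -> offset = 10

Answer: 0 0 10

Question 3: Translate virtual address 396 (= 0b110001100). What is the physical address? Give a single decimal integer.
Answer: 44

Derivation:
vaddr = 396 = 0b110001100
Split: l1_idx=3, l2_idx=0, offset=12
L1[3] = 1
L2[1][0] = 2
paddr = 2 * 16 + 12 = 44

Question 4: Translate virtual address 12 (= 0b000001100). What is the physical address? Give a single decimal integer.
vaddr = 12 = 0b000001100
Split: l1_idx=0, l2_idx=0, offset=12
L1[0] = 0
L2[0][0] = 61
paddr = 61 * 16 + 12 = 988

Answer: 988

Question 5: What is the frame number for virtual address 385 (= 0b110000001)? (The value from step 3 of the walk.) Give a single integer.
vaddr = 385: l1_idx=3, l2_idx=0
L1[3] = 1; L2[1][0] = 2

Answer: 2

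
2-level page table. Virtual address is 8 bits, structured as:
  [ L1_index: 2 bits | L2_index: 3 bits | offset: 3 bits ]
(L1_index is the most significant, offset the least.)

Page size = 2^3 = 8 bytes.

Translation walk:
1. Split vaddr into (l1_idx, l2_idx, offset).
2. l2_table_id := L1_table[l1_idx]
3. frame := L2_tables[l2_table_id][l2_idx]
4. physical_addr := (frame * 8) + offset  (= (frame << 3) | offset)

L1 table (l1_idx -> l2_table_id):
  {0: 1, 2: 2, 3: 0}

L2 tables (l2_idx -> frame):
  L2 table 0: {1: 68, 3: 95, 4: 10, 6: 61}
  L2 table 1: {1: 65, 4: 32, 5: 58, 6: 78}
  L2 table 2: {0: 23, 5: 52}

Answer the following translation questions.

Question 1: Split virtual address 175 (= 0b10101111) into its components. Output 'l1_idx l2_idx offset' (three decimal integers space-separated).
vaddr = 175 = 0b10101111
  top 2 bits -> l1_idx = 2
  next 3 bits -> l2_idx = 5
  bottom 3 bits -> offset = 7

Answer: 2 5 7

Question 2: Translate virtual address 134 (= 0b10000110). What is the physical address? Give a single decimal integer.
vaddr = 134 = 0b10000110
Split: l1_idx=2, l2_idx=0, offset=6
L1[2] = 2
L2[2][0] = 23
paddr = 23 * 8 + 6 = 190

Answer: 190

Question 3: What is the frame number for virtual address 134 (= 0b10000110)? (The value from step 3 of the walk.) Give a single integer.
vaddr = 134: l1_idx=2, l2_idx=0
L1[2] = 2; L2[2][0] = 23

Answer: 23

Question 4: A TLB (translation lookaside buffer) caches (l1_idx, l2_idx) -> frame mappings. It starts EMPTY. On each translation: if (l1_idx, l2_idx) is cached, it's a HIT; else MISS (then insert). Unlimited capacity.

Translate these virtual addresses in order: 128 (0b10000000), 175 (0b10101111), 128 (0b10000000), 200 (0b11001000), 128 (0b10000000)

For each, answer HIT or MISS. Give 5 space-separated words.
vaddr=128: (2,0) not in TLB -> MISS, insert
vaddr=175: (2,5) not in TLB -> MISS, insert
vaddr=128: (2,0) in TLB -> HIT
vaddr=200: (3,1) not in TLB -> MISS, insert
vaddr=128: (2,0) in TLB -> HIT

Answer: MISS MISS HIT MISS HIT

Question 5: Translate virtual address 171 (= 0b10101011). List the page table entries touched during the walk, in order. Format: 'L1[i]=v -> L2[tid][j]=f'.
vaddr = 171 = 0b10101011
Split: l1_idx=2, l2_idx=5, offset=3

Answer: L1[2]=2 -> L2[2][5]=52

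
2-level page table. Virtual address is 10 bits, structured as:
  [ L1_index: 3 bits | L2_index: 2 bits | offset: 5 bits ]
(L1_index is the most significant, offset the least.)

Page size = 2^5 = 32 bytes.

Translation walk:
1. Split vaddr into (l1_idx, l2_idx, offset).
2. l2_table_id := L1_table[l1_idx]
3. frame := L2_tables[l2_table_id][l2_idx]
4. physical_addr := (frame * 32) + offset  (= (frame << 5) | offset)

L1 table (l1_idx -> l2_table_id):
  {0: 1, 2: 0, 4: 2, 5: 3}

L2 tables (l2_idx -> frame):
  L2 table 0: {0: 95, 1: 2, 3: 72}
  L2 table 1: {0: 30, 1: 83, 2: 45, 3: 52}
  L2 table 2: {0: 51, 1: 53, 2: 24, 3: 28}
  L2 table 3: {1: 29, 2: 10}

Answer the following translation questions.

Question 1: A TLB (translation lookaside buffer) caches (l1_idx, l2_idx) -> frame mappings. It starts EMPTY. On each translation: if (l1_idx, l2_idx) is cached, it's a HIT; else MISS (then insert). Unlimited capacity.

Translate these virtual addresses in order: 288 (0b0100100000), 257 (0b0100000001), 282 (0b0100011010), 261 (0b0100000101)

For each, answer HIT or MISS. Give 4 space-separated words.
Answer: MISS MISS HIT HIT

Derivation:
vaddr=288: (2,1) not in TLB -> MISS, insert
vaddr=257: (2,0) not in TLB -> MISS, insert
vaddr=282: (2,0) in TLB -> HIT
vaddr=261: (2,0) in TLB -> HIT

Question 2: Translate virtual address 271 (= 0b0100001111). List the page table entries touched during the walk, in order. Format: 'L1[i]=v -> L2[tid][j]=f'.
Answer: L1[2]=0 -> L2[0][0]=95

Derivation:
vaddr = 271 = 0b0100001111
Split: l1_idx=2, l2_idx=0, offset=15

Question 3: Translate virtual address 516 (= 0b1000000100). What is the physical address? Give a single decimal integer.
vaddr = 516 = 0b1000000100
Split: l1_idx=4, l2_idx=0, offset=4
L1[4] = 2
L2[2][0] = 51
paddr = 51 * 32 + 4 = 1636

Answer: 1636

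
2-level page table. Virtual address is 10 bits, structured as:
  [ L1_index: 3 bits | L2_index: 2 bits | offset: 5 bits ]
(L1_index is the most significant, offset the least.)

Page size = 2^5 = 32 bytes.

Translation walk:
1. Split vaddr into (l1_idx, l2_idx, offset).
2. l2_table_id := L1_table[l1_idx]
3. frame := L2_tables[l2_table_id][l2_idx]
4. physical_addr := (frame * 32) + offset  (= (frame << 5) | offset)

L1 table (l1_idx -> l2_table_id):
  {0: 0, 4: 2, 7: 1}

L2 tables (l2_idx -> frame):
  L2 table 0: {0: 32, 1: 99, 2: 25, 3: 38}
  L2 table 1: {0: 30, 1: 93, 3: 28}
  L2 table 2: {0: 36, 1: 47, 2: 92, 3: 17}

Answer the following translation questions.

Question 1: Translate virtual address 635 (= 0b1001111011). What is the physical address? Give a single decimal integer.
Answer: 571

Derivation:
vaddr = 635 = 0b1001111011
Split: l1_idx=4, l2_idx=3, offset=27
L1[4] = 2
L2[2][3] = 17
paddr = 17 * 32 + 27 = 571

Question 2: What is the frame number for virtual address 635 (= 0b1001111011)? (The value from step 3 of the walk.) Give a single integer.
vaddr = 635: l1_idx=4, l2_idx=3
L1[4] = 2; L2[2][3] = 17

Answer: 17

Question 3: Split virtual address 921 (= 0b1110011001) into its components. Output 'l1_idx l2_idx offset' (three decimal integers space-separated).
Answer: 7 0 25

Derivation:
vaddr = 921 = 0b1110011001
  top 3 bits -> l1_idx = 7
  next 2 bits -> l2_idx = 0
  bottom 5 bits -> offset = 25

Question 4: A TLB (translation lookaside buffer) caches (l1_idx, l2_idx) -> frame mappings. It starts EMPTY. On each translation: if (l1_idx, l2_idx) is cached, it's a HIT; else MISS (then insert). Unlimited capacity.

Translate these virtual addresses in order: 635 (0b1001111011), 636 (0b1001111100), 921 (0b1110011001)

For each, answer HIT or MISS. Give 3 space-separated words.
vaddr=635: (4,3) not in TLB -> MISS, insert
vaddr=636: (4,3) in TLB -> HIT
vaddr=921: (7,0) not in TLB -> MISS, insert

Answer: MISS HIT MISS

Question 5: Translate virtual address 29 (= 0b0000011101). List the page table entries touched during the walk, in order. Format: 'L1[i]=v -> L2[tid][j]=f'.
vaddr = 29 = 0b0000011101
Split: l1_idx=0, l2_idx=0, offset=29

Answer: L1[0]=0 -> L2[0][0]=32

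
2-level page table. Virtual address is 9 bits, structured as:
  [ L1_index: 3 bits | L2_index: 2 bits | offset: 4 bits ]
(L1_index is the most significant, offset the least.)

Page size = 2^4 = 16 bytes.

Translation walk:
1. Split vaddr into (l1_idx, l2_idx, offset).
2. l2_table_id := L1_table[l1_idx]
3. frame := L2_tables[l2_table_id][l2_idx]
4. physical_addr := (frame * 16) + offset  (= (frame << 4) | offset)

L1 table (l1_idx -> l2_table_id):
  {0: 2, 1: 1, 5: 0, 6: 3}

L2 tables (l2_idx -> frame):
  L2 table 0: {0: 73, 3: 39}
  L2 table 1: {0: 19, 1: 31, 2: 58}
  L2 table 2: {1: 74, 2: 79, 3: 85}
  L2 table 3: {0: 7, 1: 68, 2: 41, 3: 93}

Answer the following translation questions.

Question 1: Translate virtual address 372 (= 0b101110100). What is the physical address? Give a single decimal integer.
vaddr = 372 = 0b101110100
Split: l1_idx=5, l2_idx=3, offset=4
L1[5] = 0
L2[0][3] = 39
paddr = 39 * 16 + 4 = 628

Answer: 628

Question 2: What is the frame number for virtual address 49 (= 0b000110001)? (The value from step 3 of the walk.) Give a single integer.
vaddr = 49: l1_idx=0, l2_idx=3
L1[0] = 2; L2[2][3] = 85

Answer: 85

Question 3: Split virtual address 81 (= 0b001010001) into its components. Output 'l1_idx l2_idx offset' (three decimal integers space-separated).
Answer: 1 1 1

Derivation:
vaddr = 81 = 0b001010001
  top 3 bits -> l1_idx = 1
  next 2 bits -> l2_idx = 1
  bottom 4 bits -> offset = 1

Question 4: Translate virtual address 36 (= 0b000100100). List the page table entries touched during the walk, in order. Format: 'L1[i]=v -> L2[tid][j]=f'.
vaddr = 36 = 0b000100100
Split: l1_idx=0, l2_idx=2, offset=4

Answer: L1[0]=2 -> L2[2][2]=79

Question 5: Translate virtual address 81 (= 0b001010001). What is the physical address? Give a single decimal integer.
vaddr = 81 = 0b001010001
Split: l1_idx=1, l2_idx=1, offset=1
L1[1] = 1
L2[1][1] = 31
paddr = 31 * 16 + 1 = 497

Answer: 497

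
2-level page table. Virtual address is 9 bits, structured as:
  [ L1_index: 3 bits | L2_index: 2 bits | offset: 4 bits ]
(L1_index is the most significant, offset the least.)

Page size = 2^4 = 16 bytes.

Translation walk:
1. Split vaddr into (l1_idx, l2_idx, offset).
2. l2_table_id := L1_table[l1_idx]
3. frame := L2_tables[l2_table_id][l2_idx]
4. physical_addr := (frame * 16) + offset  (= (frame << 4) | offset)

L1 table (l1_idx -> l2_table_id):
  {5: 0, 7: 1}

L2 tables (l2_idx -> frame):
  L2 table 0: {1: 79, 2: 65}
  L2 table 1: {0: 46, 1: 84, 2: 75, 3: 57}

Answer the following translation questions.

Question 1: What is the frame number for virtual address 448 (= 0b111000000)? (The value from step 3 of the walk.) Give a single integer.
vaddr = 448: l1_idx=7, l2_idx=0
L1[7] = 1; L2[1][0] = 46

Answer: 46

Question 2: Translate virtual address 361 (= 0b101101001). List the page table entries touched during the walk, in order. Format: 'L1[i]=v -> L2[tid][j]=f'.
Answer: L1[5]=0 -> L2[0][2]=65

Derivation:
vaddr = 361 = 0b101101001
Split: l1_idx=5, l2_idx=2, offset=9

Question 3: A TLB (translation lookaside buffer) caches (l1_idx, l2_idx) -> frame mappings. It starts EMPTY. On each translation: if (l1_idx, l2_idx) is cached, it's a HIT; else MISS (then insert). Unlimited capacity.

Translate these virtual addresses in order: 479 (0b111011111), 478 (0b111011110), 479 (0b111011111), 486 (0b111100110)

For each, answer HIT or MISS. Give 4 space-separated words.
Answer: MISS HIT HIT MISS

Derivation:
vaddr=479: (7,1) not in TLB -> MISS, insert
vaddr=478: (7,1) in TLB -> HIT
vaddr=479: (7,1) in TLB -> HIT
vaddr=486: (7,2) not in TLB -> MISS, insert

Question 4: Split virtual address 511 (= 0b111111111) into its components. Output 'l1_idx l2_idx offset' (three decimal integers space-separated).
vaddr = 511 = 0b111111111
  top 3 bits -> l1_idx = 7
  next 2 bits -> l2_idx = 3
  bottom 4 bits -> offset = 15

Answer: 7 3 15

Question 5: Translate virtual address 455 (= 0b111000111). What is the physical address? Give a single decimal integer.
vaddr = 455 = 0b111000111
Split: l1_idx=7, l2_idx=0, offset=7
L1[7] = 1
L2[1][0] = 46
paddr = 46 * 16 + 7 = 743

Answer: 743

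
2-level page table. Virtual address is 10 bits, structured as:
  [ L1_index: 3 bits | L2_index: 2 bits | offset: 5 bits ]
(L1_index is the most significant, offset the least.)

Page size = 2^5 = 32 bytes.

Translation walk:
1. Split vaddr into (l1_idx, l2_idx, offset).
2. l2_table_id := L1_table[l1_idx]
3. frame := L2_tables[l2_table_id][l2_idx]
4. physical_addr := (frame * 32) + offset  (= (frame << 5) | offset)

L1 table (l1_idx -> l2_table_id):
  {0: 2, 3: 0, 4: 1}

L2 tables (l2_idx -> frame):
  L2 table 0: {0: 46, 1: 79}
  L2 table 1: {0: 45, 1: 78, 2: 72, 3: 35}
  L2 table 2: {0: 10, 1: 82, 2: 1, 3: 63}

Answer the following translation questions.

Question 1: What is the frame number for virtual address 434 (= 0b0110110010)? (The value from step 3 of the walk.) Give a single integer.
Answer: 79

Derivation:
vaddr = 434: l1_idx=3, l2_idx=1
L1[3] = 0; L2[0][1] = 79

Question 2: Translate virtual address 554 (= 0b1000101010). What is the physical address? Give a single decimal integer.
Answer: 2506

Derivation:
vaddr = 554 = 0b1000101010
Split: l1_idx=4, l2_idx=1, offset=10
L1[4] = 1
L2[1][1] = 78
paddr = 78 * 32 + 10 = 2506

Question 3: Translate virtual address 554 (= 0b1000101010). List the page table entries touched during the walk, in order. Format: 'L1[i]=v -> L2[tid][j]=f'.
vaddr = 554 = 0b1000101010
Split: l1_idx=4, l2_idx=1, offset=10

Answer: L1[4]=1 -> L2[1][1]=78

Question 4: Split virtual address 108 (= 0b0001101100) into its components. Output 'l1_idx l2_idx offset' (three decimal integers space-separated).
vaddr = 108 = 0b0001101100
  top 3 bits -> l1_idx = 0
  next 2 bits -> l2_idx = 3
  bottom 5 bits -> offset = 12

Answer: 0 3 12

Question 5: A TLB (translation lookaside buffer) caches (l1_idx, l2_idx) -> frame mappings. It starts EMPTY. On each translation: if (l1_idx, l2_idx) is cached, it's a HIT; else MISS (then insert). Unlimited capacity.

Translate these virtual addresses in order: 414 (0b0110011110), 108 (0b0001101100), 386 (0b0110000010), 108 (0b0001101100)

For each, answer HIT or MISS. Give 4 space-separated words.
vaddr=414: (3,0) not in TLB -> MISS, insert
vaddr=108: (0,3) not in TLB -> MISS, insert
vaddr=386: (3,0) in TLB -> HIT
vaddr=108: (0,3) in TLB -> HIT

Answer: MISS MISS HIT HIT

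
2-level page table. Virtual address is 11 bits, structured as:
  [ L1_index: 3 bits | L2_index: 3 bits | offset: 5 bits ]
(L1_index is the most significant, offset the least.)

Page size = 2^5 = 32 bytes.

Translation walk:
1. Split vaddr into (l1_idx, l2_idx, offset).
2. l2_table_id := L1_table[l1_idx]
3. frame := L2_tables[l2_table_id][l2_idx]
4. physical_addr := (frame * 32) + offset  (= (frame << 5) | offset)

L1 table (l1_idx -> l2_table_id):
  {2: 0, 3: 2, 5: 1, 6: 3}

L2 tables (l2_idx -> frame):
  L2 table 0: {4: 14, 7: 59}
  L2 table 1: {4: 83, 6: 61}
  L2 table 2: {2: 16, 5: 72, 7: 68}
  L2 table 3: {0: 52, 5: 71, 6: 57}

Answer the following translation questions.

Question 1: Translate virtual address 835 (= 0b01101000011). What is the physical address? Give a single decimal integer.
Answer: 515

Derivation:
vaddr = 835 = 0b01101000011
Split: l1_idx=3, l2_idx=2, offset=3
L1[3] = 2
L2[2][2] = 16
paddr = 16 * 32 + 3 = 515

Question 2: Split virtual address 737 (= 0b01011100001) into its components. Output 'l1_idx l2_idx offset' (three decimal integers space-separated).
Answer: 2 7 1

Derivation:
vaddr = 737 = 0b01011100001
  top 3 bits -> l1_idx = 2
  next 3 bits -> l2_idx = 7
  bottom 5 bits -> offset = 1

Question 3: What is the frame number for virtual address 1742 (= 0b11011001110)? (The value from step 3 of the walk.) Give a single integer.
vaddr = 1742: l1_idx=6, l2_idx=6
L1[6] = 3; L2[3][6] = 57

Answer: 57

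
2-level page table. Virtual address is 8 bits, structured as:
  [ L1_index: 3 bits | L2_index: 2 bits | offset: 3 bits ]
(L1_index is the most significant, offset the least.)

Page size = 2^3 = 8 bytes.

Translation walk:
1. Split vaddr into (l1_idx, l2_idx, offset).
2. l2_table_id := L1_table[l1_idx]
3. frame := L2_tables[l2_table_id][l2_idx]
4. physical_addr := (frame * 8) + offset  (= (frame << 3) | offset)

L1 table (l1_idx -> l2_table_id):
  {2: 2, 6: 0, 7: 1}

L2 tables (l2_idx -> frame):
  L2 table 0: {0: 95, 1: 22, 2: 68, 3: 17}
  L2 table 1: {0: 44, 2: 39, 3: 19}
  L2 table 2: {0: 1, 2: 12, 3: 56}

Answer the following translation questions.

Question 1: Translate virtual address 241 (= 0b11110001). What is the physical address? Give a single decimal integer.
vaddr = 241 = 0b11110001
Split: l1_idx=7, l2_idx=2, offset=1
L1[7] = 1
L2[1][2] = 39
paddr = 39 * 8 + 1 = 313

Answer: 313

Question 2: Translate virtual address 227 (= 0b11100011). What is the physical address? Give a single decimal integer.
Answer: 355

Derivation:
vaddr = 227 = 0b11100011
Split: l1_idx=7, l2_idx=0, offset=3
L1[7] = 1
L2[1][0] = 44
paddr = 44 * 8 + 3 = 355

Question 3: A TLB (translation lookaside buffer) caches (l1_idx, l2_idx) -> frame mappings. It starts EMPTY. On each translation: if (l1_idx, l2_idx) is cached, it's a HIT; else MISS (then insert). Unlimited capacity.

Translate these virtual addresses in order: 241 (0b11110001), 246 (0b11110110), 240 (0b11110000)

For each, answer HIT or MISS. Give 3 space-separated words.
vaddr=241: (7,2) not in TLB -> MISS, insert
vaddr=246: (7,2) in TLB -> HIT
vaddr=240: (7,2) in TLB -> HIT

Answer: MISS HIT HIT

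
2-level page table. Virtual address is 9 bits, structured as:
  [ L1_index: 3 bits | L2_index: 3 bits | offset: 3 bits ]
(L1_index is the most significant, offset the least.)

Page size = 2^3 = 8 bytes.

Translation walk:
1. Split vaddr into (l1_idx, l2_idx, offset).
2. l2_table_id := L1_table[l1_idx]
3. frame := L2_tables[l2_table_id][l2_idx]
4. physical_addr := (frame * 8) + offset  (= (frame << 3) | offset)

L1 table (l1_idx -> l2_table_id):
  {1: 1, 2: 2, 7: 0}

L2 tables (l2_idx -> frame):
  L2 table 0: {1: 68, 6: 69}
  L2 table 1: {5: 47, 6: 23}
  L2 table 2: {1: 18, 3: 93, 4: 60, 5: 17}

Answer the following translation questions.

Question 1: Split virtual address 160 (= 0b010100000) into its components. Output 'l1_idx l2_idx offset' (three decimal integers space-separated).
vaddr = 160 = 0b010100000
  top 3 bits -> l1_idx = 2
  next 3 bits -> l2_idx = 4
  bottom 3 bits -> offset = 0

Answer: 2 4 0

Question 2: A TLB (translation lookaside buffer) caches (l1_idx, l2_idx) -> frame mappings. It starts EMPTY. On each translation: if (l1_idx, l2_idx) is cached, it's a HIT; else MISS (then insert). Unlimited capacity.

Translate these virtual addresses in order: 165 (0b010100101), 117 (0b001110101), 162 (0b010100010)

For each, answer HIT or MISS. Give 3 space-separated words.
Answer: MISS MISS HIT

Derivation:
vaddr=165: (2,4) not in TLB -> MISS, insert
vaddr=117: (1,6) not in TLB -> MISS, insert
vaddr=162: (2,4) in TLB -> HIT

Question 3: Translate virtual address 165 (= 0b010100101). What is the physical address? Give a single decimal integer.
vaddr = 165 = 0b010100101
Split: l1_idx=2, l2_idx=4, offset=5
L1[2] = 2
L2[2][4] = 60
paddr = 60 * 8 + 5 = 485

Answer: 485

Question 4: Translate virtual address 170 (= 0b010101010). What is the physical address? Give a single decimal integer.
Answer: 138

Derivation:
vaddr = 170 = 0b010101010
Split: l1_idx=2, l2_idx=5, offset=2
L1[2] = 2
L2[2][5] = 17
paddr = 17 * 8 + 2 = 138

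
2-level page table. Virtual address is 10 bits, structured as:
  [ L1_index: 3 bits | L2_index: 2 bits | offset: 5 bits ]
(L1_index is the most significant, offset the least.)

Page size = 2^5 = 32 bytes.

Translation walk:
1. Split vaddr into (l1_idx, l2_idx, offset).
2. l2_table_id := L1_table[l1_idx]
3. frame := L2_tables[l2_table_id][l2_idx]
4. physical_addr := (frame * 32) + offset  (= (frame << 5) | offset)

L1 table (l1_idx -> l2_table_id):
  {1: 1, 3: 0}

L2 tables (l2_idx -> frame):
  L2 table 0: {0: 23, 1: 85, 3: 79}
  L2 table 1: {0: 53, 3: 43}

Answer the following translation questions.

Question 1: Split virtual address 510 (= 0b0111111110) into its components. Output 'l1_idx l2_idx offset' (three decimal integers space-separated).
Answer: 3 3 30

Derivation:
vaddr = 510 = 0b0111111110
  top 3 bits -> l1_idx = 3
  next 2 bits -> l2_idx = 3
  bottom 5 bits -> offset = 30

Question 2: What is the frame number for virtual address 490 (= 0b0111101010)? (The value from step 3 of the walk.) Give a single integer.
vaddr = 490: l1_idx=3, l2_idx=3
L1[3] = 0; L2[0][3] = 79

Answer: 79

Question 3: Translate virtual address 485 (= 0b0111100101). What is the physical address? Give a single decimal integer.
vaddr = 485 = 0b0111100101
Split: l1_idx=3, l2_idx=3, offset=5
L1[3] = 0
L2[0][3] = 79
paddr = 79 * 32 + 5 = 2533

Answer: 2533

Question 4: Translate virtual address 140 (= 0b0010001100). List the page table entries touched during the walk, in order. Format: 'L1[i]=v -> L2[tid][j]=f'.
Answer: L1[1]=1 -> L2[1][0]=53

Derivation:
vaddr = 140 = 0b0010001100
Split: l1_idx=1, l2_idx=0, offset=12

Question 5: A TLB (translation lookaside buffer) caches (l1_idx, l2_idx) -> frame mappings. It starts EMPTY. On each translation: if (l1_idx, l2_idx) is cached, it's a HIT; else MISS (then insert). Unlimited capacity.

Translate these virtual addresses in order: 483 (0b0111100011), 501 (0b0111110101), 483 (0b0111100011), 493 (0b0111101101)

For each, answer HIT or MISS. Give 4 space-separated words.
vaddr=483: (3,3) not in TLB -> MISS, insert
vaddr=501: (3,3) in TLB -> HIT
vaddr=483: (3,3) in TLB -> HIT
vaddr=493: (3,3) in TLB -> HIT

Answer: MISS HIT HIT HIT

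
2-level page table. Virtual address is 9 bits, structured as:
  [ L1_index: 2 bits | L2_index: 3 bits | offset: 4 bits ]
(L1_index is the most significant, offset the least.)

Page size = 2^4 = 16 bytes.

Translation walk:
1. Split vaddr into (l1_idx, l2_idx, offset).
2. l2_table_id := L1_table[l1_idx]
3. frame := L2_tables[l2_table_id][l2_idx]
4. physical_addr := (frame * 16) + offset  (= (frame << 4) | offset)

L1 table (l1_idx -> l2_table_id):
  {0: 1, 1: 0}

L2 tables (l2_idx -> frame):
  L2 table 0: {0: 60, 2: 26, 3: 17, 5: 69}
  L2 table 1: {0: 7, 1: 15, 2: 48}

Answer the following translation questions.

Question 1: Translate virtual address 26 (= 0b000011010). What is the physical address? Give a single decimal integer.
Answer: 250

Derivation:
vaddr = 26 = 0b000011010
Split: l1_idx=0, l2_idx=1, offset=10
L1[0] = 1
L2[1][1] = 15
paddr = 15 * 16 + 10 = 250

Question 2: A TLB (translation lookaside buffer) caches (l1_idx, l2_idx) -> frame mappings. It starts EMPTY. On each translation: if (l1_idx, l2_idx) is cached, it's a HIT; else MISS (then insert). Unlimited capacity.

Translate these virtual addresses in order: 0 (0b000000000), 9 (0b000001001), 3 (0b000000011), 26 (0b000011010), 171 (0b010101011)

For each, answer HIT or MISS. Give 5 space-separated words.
vaddr=0: (0,0) not in TLB -> MISS, insert
vaddr=9: (0,0) in TLB -> HIT
vaddr=3: (0,0) in TLB -> HIT
vaddr=26: (0,1) not in TLB -> MISS, insert
vaddr=171: (1,2) not in TLB -> MISS, insert

Answer: MISS HIT HIT MISS MISS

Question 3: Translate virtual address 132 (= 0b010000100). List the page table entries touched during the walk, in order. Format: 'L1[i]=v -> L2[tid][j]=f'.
vaddr = 132 = 0b010000100
Split: l1_idx=1, l2_idx=0, offset=4

Answer: L1[1]=0 -> L2[0][0]=60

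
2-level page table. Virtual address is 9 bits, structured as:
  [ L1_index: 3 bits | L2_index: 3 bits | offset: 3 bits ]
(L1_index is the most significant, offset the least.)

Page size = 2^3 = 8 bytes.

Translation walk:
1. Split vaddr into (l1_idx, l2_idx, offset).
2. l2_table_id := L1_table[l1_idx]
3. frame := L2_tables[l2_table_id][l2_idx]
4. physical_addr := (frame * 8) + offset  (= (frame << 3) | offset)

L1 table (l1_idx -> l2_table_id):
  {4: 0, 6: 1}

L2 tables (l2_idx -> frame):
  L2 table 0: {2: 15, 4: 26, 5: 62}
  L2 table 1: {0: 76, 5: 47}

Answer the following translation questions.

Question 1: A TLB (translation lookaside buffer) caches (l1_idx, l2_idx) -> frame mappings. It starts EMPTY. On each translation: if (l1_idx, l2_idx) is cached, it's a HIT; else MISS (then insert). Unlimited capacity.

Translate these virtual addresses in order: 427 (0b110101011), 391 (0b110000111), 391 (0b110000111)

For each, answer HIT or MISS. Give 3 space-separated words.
vaddr=427: (6,5) not in TLB -> MISS, insert
vaddr=391: (6,0) not in TLB -> MISS, insert
vaddr=391: (6,0) in TLB -> HIT

Answer: MISS MISS HIT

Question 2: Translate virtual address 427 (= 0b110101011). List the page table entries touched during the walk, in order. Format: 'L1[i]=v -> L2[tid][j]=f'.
Answer: L1[6]=1 -> L2[1][5]=47

Derivation:
vaddr = 427 = 0b110101011
Split: l1_idx=6, l2_idx=5, offset=3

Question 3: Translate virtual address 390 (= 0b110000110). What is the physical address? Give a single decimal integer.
vaddr = 390 = 0b110000110
Split: l1_idx=6, l2_idx=0, offset=6
L1[6] = 1
L2[1][0] = 76
paddr = 76 * 8 + 6 = 614

Answer: 614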